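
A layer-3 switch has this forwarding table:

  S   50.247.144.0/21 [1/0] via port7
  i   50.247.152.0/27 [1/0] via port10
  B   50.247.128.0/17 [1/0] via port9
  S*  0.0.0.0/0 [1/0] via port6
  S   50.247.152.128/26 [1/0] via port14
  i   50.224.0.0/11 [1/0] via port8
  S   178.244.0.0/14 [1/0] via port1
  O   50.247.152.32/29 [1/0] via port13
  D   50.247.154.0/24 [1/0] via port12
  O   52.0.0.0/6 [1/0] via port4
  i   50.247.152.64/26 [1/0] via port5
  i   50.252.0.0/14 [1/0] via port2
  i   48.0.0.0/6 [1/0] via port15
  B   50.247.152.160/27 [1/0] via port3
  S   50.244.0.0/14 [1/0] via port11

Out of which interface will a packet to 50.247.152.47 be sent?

Routes whose prefix contains 50.247.152.47:
  0.0.0.0/0 (default, matches everything) -> port6
  48.0.0.0/6 (48.0.0.0 - 51.255.255.255) -> port15
  50.224.0.0/11 (50.224.0.0 - 50.255.255.255) -> port8
  50.244.0.0/14 (50.244.0.0 - 50.247.255.255) -> port11
  50.247.128.0/17 (50.247.128.0 - 50.247.255.255) -> port9
More-specific entries that do NOT match:
  50.247.152.32/29 (50.247.152.32 - 50.247.152.39) does not contain 50.247.152.47
  50.247.152.0/27 (50.247.152.0 - 50.247.152.31) does not contain 50.247.152.47
  50.247.152.160/27 (50.247.152.160 - 50.247.152.191) does not contain 50.247.152.47
  50.247.152.128/26 (50.247.152.128 - 50.247.152.191) does not contain 50.247.152.47
  50.247.152.64/26 (50.247.152.64 - 50.247.152.127) does not contain 50.247.152.47
  50.247.154.0/24 (50.247.154.0 - 50.247.154.255) does not contain 50.247.152.47
  50.247.144.0/21 (50.247.144.0 - 50.247.151.255) does not contain 50.247.152.47
Longest matching prefix is /17 -> interface port9.

port9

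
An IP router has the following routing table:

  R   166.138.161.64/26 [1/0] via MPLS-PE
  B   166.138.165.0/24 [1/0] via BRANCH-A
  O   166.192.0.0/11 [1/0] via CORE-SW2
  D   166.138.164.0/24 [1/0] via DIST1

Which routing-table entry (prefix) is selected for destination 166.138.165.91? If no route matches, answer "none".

166.138.165.0/24

Entries matching 166.138.165.91:
  166.138.165.0/24 (166.138.165.0 - 166.138.165.255)
Most specific is 166.138.165.0/24.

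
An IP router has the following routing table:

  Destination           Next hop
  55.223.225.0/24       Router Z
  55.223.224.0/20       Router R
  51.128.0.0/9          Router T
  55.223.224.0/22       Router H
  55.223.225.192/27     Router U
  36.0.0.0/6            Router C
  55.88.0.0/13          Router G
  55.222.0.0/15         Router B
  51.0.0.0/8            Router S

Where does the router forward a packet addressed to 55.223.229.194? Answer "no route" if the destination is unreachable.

Routes whose prefix contains 55.223.229.194:
  55.222.0.0/15 (55.222.0.0 - 55.223.255.255) -> Router B
  55.223.224.0/20 (55.223.224.0 - 55.223.239.255) -> Router R
More-specific entries that do NOT match:
  55.223.225.192/27 (55.223.225.192 - 55.223.225.223) does not contain 55.223.229.194
  55.223.225.0/24 (55.223.225.0 - 55.223.225.255) does not contain 55.223.229.194
  55.223.224.0/22 (55.223.224.0 - 55.223.227.255) does not contain 55.223.229.194
Longest matching prefix is /20 -> next hop Router R.

Router R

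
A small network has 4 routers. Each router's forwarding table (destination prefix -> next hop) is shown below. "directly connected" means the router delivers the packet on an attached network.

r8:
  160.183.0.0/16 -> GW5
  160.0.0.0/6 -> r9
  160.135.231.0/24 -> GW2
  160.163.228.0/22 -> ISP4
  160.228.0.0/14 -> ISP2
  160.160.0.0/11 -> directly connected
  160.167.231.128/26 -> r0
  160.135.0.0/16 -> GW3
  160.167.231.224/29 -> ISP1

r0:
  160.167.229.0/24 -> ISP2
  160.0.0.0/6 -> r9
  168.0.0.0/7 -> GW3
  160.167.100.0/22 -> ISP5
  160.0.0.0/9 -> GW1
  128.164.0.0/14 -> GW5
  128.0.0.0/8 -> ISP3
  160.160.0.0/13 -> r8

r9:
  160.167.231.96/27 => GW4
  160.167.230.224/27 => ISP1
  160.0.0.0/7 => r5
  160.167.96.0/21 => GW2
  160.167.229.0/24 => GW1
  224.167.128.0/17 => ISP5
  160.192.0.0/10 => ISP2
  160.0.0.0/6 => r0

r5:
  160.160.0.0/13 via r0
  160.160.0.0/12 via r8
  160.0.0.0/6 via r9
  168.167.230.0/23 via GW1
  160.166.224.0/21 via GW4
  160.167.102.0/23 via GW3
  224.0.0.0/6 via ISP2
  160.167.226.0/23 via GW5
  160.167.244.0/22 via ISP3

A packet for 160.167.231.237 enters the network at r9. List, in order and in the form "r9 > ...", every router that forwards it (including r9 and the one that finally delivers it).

r9 > r5 > r0 > r8

At r9: longest match for 160.167.231.237 is 160.0.0.0/7 -> r5
At r5: longest match for 160.167.231.237 is 160.160.0.0/13 -> r0
At r0: longest match for 160.167.231.237 is 160.160.0.0/13 -> r8
At r8: longest match for 160.167.231.237 is 160.160.0.0/11 -> directly connected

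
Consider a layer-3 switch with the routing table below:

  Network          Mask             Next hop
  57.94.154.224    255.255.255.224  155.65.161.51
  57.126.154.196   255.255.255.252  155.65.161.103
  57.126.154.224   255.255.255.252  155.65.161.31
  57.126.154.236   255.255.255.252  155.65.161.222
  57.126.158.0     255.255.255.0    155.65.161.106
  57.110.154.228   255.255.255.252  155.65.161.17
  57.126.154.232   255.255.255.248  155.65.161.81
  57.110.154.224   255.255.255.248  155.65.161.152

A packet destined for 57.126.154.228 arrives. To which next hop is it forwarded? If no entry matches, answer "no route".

No entry's prefix contains 57.126.154.228; there is no default route.

no route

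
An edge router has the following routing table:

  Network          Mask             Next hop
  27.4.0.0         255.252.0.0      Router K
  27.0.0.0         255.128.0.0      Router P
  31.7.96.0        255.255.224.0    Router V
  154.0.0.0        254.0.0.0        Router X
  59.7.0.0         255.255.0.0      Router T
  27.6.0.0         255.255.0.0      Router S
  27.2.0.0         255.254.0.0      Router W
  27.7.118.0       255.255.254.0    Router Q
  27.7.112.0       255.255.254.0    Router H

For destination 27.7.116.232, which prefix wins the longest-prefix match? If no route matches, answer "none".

Entries matching 27.7.116.232:
  27.0.0.0/9 (27.0.0.0 - 27.127.255.255)
  27.4.0.0/14 (27.4.0.0 - 27.7.255.255)
Most specific is 27.4.0.0/14.

27.4.0.0/14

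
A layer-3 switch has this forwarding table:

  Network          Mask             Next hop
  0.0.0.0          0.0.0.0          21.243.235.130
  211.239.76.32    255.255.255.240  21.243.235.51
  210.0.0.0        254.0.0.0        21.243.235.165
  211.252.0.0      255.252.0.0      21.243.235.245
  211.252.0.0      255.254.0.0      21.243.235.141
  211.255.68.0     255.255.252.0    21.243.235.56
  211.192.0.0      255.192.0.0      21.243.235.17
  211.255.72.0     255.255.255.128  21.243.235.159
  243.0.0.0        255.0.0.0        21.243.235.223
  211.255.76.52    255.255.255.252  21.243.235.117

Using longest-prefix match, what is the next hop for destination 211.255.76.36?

21.243.235.245

Routes whose prefix contains 211.255.76.36:
  0.0.0.0/0 (default, matches everything) -> 21.243.235.130
  210.0.0.0/7 (210.0.0.0 - 211.255.255.255) -> 21.243.235.165
  211.192.0.0/10 (211.192.0.0 - 211.255.255.255) -> 21.243.235.17
  211.252.0.0/14 (211.252.0.0 - 211.255.255.255) -> 21.243.235.245
More-specific entries that do NOT match:
  211.255.76.52/30 (211.255.76.52 - 211.255.76.55) does not contain 211.255.76.36
  211.239.76.32/28 (211.239.76.32 - 211.239.76.47) does not contain 211.255.76.36
  211.255.72.0/25 (211.255.72.0 - 211.255.72.127) does not contain 211.255.76.36
  211.255.68.0/22 (211.255.68.0 - 211.255.71.255) does not contain 211.255.76.36
  211.252.0.0/15 (211.252.0.0 - 211.253.255.255) does not contain 211.255.76.36
Longest matching prefix is /14 -> next hop 21.243.235.245.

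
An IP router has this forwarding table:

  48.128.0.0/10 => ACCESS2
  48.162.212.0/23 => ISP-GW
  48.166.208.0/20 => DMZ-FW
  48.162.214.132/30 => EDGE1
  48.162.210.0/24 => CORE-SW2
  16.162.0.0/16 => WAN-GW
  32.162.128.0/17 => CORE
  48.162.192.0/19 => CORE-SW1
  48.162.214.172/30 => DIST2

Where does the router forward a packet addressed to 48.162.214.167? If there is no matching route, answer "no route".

CORE-SW1

Routes whose prefix contains 48.162.214.167:
  48.128.0.0/10 (48.128.0.0 - 48.191.255.255) -> ACCESS2
  48.162.192.0/19 (48.162.192.0 - 48.162.223.255) -> CORE-SW1
More-specific entries that do NOT match:
  48.162.214.132/30 (48.162.214.132 - 48.162.214.135) does not contain 48.162.214.167
  48.162.214.172/30 (48.162.214.172 - 48.162.214.175) does not contain 48.162.214.167
  48.162.210.0/24 (48.162.210.0 - 48.162.210.255) does not contain 48.162.214.167
  48.162.212.0/23 (48.162.212.0 - 48.162.213.255) does not contain 48.162.214.167
  48.166.208.0/20 (48.166.208.0 - 48.166.223.255) does not contain 48.162.214.167
Longest matching prefix is /19 -> next hop CORE-SW1.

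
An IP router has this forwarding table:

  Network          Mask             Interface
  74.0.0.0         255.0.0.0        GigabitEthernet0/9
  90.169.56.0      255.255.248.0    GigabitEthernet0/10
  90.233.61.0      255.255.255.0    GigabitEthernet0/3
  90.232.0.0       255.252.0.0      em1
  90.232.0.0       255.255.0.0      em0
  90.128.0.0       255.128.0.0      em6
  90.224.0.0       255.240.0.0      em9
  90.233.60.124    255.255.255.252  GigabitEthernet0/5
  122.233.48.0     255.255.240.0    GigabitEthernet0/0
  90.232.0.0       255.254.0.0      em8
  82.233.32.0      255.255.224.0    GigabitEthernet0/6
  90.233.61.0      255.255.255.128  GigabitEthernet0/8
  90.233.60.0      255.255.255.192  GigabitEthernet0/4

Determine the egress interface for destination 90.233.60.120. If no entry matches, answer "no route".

Routes whose prefix contains 90.233.60.120:
  90.128.0.0/9 (90.128.0.0 - 90.255.255.255) -> em6
  90.224.0.0/12 (90.224.0.0 - 90.239.255.255) -> em9
  90.232.0.0/14 (90.232.0.0 - 90.235.255.255) -> em1
  90.232.0.0/15 (90.232.0.0 - 90.233.255.255) -> em8
More-specific entries that do NOT match:
  90.233.60.124/30 (90.233.60.124 - 90.233.60.127) does not contain 90.233.60.120
  90.233.60.0/26 (90.233.60.0 - 90.233.60.63) does not contain 90.233.60.120
  90.233.61.0/25 (90.233.61.0 - 90.233.61.127) does not contain 90.233.60.120
  90.233.61.0/24 (90.233.61.0 - 90.233.61.255) does not contain 90.233.60.120
  90.169.56.0/21 (90.169.56.0 - 90.169.63.255) does not contain 90.233.60.120
  122.233.48.0/20 (122.233.48.0 - 122.233.63.255) does not contain 90.233.60.120
  82.233.32.0/19 (82.233.32.0 - 82.233.63.255) does not contain 90.233.60.120
  90.232.0.0/16 (90.232.0.0 - 90.232.255.255) does not contain 90.233.60.120
Longest matching prefix is /15 -> interface em8.

em8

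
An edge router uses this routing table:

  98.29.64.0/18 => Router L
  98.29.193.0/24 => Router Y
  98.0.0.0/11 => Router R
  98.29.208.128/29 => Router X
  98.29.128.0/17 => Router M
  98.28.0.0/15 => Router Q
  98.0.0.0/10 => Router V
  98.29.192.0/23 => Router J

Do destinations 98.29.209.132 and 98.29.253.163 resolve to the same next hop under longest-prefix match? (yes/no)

98.29.209.132: longest match 98.29.128.0/17 -> Router M
98.29.253.163: longest match 98.29.128.0/17 -> Router M

yes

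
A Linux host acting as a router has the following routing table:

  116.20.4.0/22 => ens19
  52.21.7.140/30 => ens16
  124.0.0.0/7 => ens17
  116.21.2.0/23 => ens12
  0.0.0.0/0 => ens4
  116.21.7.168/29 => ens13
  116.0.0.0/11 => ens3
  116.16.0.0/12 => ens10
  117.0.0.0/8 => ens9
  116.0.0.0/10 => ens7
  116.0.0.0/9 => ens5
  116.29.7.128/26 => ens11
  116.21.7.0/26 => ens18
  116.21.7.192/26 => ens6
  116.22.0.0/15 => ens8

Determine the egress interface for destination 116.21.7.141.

Routes whose prefix contains 116.21.7.141:
  0.0.0.0/0 (default, matches everything) -> ens4
  116.0.0.0/9 (116.0.0.0 - 116.127.255.255) -> ens5
  116.0.0.0/10 (116.0.0.0 - 116.63.255.255) -> ens7
  116.0.0.0/11 (116.0.0.0 - 116.31.255.255) -> ens3
  116.16.0.0/12 (116.16.0.0 - 116.31.255.255) -> ens10
More-specific entries that do NOT match:
  52.21.7.140/30 (52.21.7.140 - 52.21.7.143) does not contain 116.21.7.141
  116.21.7.168/29 (116.21.7.168 - 116.21.7.175) does not contain 116.21.7.141
  116.29.7.128/26 (116.29.7.128 - 116.29.7.191) does not contain 116.21.7.141
  116.21.7.0/26 (116.21.7.0 - 116.21.7.63) does not contain 116.21.7.141
  116.21.7.192/26 (116.21.7.192 - 116.21.7.255) does not contain 116.21.7.141
  116.21.2.0/23 (116.21.2.0 - 116.21.3.255) does not contain 116.21.7.141
  116.20.4.0/22 (116.20.4.0 - 116.20.7.255) does not contain 116.21.7.141
  116.22.0.0/15 (116.22.0.0 - 116.23.255.255) does not contain 116.21.7.141
Longest matching prefix is /12 -> interface ens10.

ens10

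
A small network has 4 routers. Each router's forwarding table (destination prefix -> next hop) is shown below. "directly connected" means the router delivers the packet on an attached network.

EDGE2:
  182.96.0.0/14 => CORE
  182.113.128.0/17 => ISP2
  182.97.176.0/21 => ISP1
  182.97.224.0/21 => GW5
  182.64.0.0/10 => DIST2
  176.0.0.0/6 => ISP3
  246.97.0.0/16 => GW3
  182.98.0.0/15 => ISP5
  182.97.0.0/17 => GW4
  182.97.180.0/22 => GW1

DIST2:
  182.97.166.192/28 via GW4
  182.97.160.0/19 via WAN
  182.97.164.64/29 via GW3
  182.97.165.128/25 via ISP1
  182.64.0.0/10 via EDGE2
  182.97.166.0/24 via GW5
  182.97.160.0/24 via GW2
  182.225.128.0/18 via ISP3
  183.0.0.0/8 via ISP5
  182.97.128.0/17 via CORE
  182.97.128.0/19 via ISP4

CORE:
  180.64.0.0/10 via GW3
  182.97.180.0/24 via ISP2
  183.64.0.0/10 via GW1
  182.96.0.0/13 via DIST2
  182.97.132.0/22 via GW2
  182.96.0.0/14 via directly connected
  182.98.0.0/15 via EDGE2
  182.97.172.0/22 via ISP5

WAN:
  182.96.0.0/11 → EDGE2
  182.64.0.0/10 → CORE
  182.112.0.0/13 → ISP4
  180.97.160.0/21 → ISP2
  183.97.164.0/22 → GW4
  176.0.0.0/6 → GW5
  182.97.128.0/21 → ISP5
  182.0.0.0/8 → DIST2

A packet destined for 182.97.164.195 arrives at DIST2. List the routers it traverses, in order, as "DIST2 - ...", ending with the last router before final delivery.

DIST2 - WAN - EDGE2 - CORE

At DIST2: longest match for 182.97.164.195 is 182.97.160.0/19 -> WAN
At WAN: longest match for 182.97.164.195 is 182.96.0.0/11 -> EDGE2
At EDGE2: longest match for 182.97.164.195 is 182.96.0.0/14 -> CORE
At CORE: longest match for 182.97.164.195 is 182.96.0.0/14 -> directly connected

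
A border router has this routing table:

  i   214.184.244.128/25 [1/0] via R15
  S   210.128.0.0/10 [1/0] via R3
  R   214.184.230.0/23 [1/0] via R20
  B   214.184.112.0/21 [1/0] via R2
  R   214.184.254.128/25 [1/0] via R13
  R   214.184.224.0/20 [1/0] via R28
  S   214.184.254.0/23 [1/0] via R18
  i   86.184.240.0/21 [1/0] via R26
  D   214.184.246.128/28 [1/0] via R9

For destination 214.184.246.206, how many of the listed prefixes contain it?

0

No listed prefix contains 214.184.246.206.
Total matching entries: 0.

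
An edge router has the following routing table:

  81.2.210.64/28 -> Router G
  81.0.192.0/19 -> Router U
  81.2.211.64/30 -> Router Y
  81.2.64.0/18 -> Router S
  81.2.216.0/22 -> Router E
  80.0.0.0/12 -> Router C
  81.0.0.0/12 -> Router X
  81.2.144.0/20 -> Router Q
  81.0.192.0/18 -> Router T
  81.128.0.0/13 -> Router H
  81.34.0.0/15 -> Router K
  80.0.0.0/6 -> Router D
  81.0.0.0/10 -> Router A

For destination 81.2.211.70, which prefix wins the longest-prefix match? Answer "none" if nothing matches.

81.0.0.0/12

Entries matching 81.2.211.70:
  80.0.0.0/6 (80.0.0.0 - 83.255.255.255)
  81.0.0.0/10 (81.0.0.0 - 81.63.255.255)
  81.0.0.0/12 (81.0.0.0 - 81.15.255.255)
Most specific is 81.0.0.0/12.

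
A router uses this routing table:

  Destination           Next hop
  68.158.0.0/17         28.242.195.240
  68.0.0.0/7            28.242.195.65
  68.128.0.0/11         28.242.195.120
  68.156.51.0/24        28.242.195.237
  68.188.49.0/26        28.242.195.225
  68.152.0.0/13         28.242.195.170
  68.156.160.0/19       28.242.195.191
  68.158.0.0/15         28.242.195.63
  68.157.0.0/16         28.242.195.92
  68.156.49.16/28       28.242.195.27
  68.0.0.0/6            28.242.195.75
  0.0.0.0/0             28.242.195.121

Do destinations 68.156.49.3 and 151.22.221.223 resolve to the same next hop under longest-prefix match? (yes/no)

no

68.156.49.3: longest match 68.152.0.0/13 -> 28.242.195.170
151.22.221.223: longest match 0.0.0.0/0 -> 28.242.195.121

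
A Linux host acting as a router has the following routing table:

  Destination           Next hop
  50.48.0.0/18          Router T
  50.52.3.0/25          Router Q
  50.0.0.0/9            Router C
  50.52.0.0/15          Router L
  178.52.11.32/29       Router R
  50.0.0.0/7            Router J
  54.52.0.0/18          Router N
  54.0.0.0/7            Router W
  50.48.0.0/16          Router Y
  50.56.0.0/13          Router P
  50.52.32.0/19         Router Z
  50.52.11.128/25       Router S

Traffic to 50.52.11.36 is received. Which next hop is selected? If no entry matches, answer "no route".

Router L

Routes whose prefix contains 50.52.11.36:
  50.0.0.0/7 (50.0.0.0 - 51.255.255.255) -> Router J
  50.0.0.0/9 (50.0.0.0 - 50.127.255.255) -> Router C
  50.52.0.0/15 (50.52.0.0 - 50.53.255.255) -> Router L
More-specific entries that do NOT match:
  178.52.11.32/29 (178.52.11.32 - 178.52.11.39) does not contain 50.52.11.36
  50.52.3.0/25 (50.52.3.0 - 50.52.3.127) does not contain 50.52.11.36
  50.52.11.128/25 (50.52.11.128 - 50.52.11.255) does not contain 50.52.11.36
  50.52.32.0/19 (50.52.32.0 - 50.52.63.255) does not contain 50.52.11.36
  50.48.0.0/18 (50.48.0.0 - 50.48.63.255) does not contain 50.52.11.36
  54.52.0.0/18 (54.52.0.0 - 54.52.63.255) does not contain 50.52.11.36
  50.48.0.0/16 (50.48.0.0 - 50.48.255.255) does not contain 50.52.11.36
Longest matching prefix is /15 -> next hop Router L.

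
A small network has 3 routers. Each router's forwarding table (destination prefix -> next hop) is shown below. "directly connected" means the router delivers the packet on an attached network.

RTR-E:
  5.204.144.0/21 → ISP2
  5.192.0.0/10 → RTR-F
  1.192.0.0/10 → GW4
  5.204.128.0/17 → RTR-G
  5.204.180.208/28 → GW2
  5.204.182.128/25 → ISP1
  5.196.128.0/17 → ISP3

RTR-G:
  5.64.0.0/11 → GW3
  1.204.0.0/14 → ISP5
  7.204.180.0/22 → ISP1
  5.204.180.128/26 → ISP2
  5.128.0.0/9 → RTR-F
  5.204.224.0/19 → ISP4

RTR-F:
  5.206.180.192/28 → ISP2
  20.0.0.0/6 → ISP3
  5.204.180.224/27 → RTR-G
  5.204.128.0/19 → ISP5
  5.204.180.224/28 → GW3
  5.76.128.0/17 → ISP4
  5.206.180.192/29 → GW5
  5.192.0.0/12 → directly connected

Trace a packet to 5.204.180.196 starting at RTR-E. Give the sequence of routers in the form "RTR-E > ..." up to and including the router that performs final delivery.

RTR-E > RTR-G > RTR-F

At RTR-E: longest match for 5.204.180.196 is 5.204.128.0/17 -> RTR-G
At RTR-G: longest match for 5.204.180.196 is 5.128.0.0/9 -> RTR-F
At RTR-F: longest match for 5.204.180.196 is 5.192.0.0/12 -> directly connected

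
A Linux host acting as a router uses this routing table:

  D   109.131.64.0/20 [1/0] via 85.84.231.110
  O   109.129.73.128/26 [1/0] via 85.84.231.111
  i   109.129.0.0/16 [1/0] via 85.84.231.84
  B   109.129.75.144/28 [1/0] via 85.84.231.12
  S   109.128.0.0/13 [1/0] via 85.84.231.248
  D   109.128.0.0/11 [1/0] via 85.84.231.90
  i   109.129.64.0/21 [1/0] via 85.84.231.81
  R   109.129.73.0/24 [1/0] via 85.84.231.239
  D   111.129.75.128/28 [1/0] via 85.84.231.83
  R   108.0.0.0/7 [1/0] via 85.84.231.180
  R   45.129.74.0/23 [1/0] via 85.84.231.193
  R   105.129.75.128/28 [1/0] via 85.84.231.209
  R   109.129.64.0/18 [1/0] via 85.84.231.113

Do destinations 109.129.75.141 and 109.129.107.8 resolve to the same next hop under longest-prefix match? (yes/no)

yes

109.129.75.141: longest match 109.129.64.0/18 -> 85.84.231.113
109.129.107.8: longest match 109.129.64.0/18 -> 85.84.231.113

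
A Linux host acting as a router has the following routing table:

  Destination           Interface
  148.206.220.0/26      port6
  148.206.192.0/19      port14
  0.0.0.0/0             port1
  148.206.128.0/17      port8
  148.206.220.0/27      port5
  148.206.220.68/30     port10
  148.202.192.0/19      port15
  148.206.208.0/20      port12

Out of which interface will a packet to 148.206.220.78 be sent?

port12

Routes whose prefix contains 148.206.220.78:
  0.0.0.0/0 (default, matches everything) -> port1
  148.206.128.0/17 (148.206.128.0 - 148.206.255.255) -> port8
  148.206.192.0/19 (148.206.192.0 - 148.206.223.255) -> port14
  148.206.208.0/20 (148.206.208.0 - 148.206.223.255) -> port12
More-specific entries that do NOT match:
  148.206.220.68/30 (148.206.220.68 - 148.206.220.71) does not contain 148.206.220.78
  148.206.220.0/27 (148.206.220.0 - 148.206.220.31) does not contain 148.206.220.78
  148.206.220.0/26 (148.206.220.0 - 148.206.220.63) does not contain 148.206.220.78
Longest matching prefix is /20 -> interface port12.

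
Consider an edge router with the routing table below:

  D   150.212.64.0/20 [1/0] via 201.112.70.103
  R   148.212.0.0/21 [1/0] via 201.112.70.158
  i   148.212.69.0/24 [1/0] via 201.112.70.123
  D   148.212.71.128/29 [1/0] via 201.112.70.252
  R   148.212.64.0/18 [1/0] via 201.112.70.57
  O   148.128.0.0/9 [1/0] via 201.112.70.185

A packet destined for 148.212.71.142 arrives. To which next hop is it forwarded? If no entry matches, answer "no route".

201.112.70.57

Routes whose prefix contains 148.212.71.142:
  148.128.0.0/9 (148.128.0.0 - 148.255.255.255) -> 201.112.70.185
  148.212.64.0/18 (148.212.64.0 - 148.212.127.255) -> 201.112.70.57
More-specific entries that do NOT match:
  148.212.71.128/29 (148.212.71.128 - 148.212.71.135) does not contain 148.212.71.142
  148.212.69.0/24 (148.212.69.0 - 148.212.69.255) does not contain 148.212.71.142
  148.212.0.0/21 (148.212.0.0 - 148.212.7.255) does not contain 148.212.71.142
  150.212.64.0/20 (150.212.64.0 - 150.212.79.255) does not contain 148.212.71.142
Longest matching prefix is /18 -> next hop 201.112.70.57.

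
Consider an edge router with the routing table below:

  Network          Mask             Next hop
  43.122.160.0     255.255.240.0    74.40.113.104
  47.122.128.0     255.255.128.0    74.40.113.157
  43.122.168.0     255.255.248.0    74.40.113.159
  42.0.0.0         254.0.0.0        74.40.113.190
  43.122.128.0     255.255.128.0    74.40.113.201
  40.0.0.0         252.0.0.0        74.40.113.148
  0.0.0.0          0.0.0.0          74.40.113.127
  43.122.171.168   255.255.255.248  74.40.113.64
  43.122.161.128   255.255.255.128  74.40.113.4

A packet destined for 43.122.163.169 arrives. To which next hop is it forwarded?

74.40.113.104

Routes whose prefix contains 43.122.163.169:
  0.0.0.0/0 (default, matches everything) -> 74.40.113.127
  40.0.0.0/6 (40.0.0.0 - 43.255.255.255) -> 74.40.113.148
  42.0.0.0/7 (42.0.0.0 - 43.255.255.255) -> 74.40.113.190
  43.122.128.0/17 (43.122.128.0 - 43.122.255.255) -> 74.40.113.201
  43.122.160.0/20 (43.122.160.0 - 43.122.175.255) -> 74.40.113.104
More-specific entries that do NOT match:
  43.122.171.168/29 (43.122.171.168 - 43.122.171.175) does not contain 43.122.163.169
  43.122.161.128/25 (43.122.161.128 - 43.122.161.255) does not contain 43.122.163.169
  43.122.168.0/21 (43.122.168.0 - 43.122.175.255) does not contain 43.122.163.169
Longest matching prefix is /20 -> next hop 74.40.113.104.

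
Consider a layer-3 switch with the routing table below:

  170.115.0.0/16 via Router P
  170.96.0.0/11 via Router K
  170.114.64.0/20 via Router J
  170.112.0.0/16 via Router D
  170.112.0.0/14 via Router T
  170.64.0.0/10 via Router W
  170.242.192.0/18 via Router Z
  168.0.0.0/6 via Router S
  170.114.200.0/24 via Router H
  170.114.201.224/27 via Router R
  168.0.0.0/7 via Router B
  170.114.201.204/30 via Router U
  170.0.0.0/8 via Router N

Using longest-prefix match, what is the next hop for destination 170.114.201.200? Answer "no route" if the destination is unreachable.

Routes whose prefix contains 170.114.201.200:
  168.0.0.0/6 (168.0.0.0 - 171.255.255.255) -> Router S
  170.0.0.0/8 (170.0.0.0 - 170.255.255.255) -> Router N
  170.64.0.0/10 (170.64.0.0 - 170.127.255.255) -> Router W
  170.96.0.0/11 (170.96.0.0 - 170.127.255.255) -> Router K
  170.112.0.0/14 (170.112.0.0 - 170.115.255.255) -> Router T
More-specific entries that do NOT match:
  170.114.201.204/30 (170.114.201.204 - 170.114.201.207) does not contain 170.114.201.200
  170.114.201.224/27 (170.114.201.224 - 170.114.201.255) does not contain 170.114.201.200
  170.114.200.0/24 (170.114.200.0 - 170.114.200.255) does not contain 170.114.201.200
  170.114.64.0/20 (170.114.64.0 - 170.114.79.255) does not contain 170.114.201.200
  170.242.192.0/18 (170.242.192.0 - 170.242.255.255) does not contain 170.114.201.200
  170.115.0.0/16 (170.115.0.0 - 170.115.255.255) does not contain 170.114.201.200
  170.112.0.0/16 (170.112.0.0 - 170.112.255.255) does not contain 170.114.201.200
Longest matching prefix is /14 -> next hop Router T.

Router T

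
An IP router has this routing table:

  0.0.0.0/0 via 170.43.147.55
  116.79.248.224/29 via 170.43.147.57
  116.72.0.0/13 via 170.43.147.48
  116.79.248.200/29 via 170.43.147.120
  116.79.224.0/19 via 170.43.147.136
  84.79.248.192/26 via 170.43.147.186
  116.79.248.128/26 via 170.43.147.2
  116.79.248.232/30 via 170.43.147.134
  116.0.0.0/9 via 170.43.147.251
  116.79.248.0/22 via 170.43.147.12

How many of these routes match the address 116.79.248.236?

Prefixes containing 116.79.248.236:
  0.0.0.0/0 (default, matches everything)
  116.0.0.0/9 (116.0.0.0 - 116.127.255.255)
  116.72.0.0/13 (116.72.0.0 - 116.79.255.255)
  116.79.224.0/19 (116.79.224.0 - 116.79.255.255)
  116.79.248.0/22 (116.79.248.0 - 116.79.251.255)
Total matching entries: 5.

5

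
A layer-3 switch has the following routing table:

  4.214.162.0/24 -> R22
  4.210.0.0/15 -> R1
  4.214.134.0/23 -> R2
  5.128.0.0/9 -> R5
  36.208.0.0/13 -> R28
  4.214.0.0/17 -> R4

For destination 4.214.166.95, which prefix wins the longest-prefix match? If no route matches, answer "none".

none

4.214.166.95 is outside every listed prefix and there is no default route.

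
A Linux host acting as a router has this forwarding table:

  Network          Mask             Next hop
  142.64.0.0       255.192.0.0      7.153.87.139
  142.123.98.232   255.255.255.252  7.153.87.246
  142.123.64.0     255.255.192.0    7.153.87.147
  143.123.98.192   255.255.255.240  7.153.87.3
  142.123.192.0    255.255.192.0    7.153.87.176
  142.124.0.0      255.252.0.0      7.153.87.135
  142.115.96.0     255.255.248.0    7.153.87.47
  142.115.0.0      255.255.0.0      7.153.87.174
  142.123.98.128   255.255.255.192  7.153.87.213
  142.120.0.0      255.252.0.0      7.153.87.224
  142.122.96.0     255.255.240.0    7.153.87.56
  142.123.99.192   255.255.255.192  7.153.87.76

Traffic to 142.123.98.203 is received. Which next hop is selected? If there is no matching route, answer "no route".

Routes whose prefix contains 142.123.98.203:
  142.64.0.0/10 (142.64.0.0 - 142.127.255.255) -> 7.153.87.139
  142.120.0.0/14 (142.120.0.0 - 142.123.255.255) -> 7.153.87.224
  142.123.64.0/18 (142.123.64.0 - 142.123.127.255) -> 7.153.87.147
More-specific entries that do NOT match:
  142.123.98.232/30 (142.123.98.232 - 142.123.98.235) does not contain 142.123.98.203
  143.123.98.192/28 (143.123.98.192 - 143.123.98.207) does not contain 142.123.98.203
  142.123.98.128/26 (142.123.98.128 - 142.123.98.191) does not contain 142.123.98.203
  142.123.99.192/26 (142.123.99.192 - 142.123.99.255) does not contain 142.123.98.203
  142.115.96.0/21 (142.115.96.0 - 142.115.103.255) does not contain 142.123.98.203
  142.122.96.0/20 (142.122.96.0 - 142.122.111.255) does not contain 142.123.98.203
Longest matching prefix is /18 -> next hop 7.153.87.147.

7.153.87.147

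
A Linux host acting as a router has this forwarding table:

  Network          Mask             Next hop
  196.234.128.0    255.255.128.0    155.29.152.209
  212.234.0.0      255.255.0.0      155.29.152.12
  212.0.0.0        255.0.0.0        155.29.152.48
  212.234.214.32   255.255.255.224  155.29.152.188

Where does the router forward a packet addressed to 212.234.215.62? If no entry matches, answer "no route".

155.29.152.12

Routes whose prefix contains 212.234.215.62:
  212.0.0.0/8 (212.0.0.0 - 212.255.255.255) -> 155.29.152.48
  212.234.0.0/16 (212.234.0.0 - 212.234.255.255) -> 155.29.152.12
More-specific entries that do NOT match:
  212.234.214.32/27 (212.234.214.32 - 212.234.214.63) does not contain 212.234.215.62
  196.234.128.0/17 (196.234.128.0 - 196.234.255.255) does not contain 212.234.215.62
Longest matching prefix is /16 -> next hop 155.29.152.12.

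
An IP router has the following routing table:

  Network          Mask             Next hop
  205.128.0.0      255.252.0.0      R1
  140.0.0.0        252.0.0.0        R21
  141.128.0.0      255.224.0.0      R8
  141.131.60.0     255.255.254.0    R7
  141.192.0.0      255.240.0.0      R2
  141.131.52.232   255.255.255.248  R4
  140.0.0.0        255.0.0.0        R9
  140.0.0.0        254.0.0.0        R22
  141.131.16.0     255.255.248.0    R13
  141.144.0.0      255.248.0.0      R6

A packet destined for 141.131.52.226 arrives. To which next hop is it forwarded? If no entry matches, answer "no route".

Routes whose prefix contains 141.131.52.226:
  140.0.0.0/6 (140.0.0.0 - 143.255.255.255) -> R21
  140.0.0.0/7 (140.0.0.0 - 141.255.255.255) -> R22
  141.128.0.0/11 (141.128.0.0 - 141.159.255.255) -> R8
More-specific entries that do NOT match:
  141.131.52.232/29 (141.131.52.232 - 141.131.52.239) does not contain 141.131.52.226
  141.131.60.0/23 (141.131.60.0 - 141.131.61.255) does not contain 141.131.52.226
  141.131.16.0/21 (141.131.16.0 - 141.131.23.255) does not contain 141.131.52.226
  205.128.0.0/14 (205.128.0.0 - 205.131.255.255) does not contain 141.131.52.226
  141.144.0.0/13 (141.144.0.0 - 141.151.255.255) does not contain 141.131.52.226
  141.192.0.0/12 (141.192.0.0 - 141.207.255.255) does not contain 141.131.52.226
Longest matching prefix is /11 -> next hop R8.

R8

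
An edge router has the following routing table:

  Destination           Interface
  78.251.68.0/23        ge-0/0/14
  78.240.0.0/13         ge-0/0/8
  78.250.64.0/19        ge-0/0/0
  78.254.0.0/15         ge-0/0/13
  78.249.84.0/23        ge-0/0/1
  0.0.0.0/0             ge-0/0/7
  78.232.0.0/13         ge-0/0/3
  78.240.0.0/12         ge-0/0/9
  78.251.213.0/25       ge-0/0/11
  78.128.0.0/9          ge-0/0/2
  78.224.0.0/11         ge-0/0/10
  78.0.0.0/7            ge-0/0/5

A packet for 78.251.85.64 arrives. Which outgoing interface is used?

Routes whose prefix contains 78.251.85.64:
  0.0.0.0/0 (default, matches everything) -> ge-0/0/7
  78.0.0.0/7 (78.0.0.0 - 79.255.255.255) -> ge-0/0/5
  78.128.0.0/9 (78.128.0.0 - 78.255.255.255) -> ge-0/0/2
  78.224.0.0/11 (78.224.0.0 - 78.255.255.255) -> ge-0/0/10
  78.240.0.0/12 (78.240.0.0 - 78.255.255.255) -> ge-0/0/9
More-specific entries that do NOT match:
  78.251.213.0/25 (78.251.213.0 - 78.251.213.127) does not contain 78.251.85.64
  78.251.68.0/23 (78.251.68.0 - 78.251.69.255) does not contain 78.251.85.64
  78.249.84.0/23 (78.249.84.0 - 78.249.85.255) does not contain 78.251.85.64
  78.250.64.0/19 (78.250.64.0 - 78.250.95.255) does not contain 78.251.85.64
  78.254.0.0/15 (78.254.0.0 - 78.255.255.255) does not contain 78.251.85.64
  78.240.0.0/13 (78.240.0.0 - 78.247.255.255) does not contain 78.251.85.64
  78.232.0.0/13 (78.232.0.0 - 78.239.255.255) does not contain 78.251.85.64
Longest matching prefix is /12 -> interface ge-0/0/9.

ge-0/0/9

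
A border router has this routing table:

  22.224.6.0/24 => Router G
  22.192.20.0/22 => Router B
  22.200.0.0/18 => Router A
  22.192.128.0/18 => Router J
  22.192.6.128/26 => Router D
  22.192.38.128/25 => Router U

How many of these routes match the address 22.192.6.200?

No listed prefix contains 22.192.6.200.
Total matching entries: 0.

0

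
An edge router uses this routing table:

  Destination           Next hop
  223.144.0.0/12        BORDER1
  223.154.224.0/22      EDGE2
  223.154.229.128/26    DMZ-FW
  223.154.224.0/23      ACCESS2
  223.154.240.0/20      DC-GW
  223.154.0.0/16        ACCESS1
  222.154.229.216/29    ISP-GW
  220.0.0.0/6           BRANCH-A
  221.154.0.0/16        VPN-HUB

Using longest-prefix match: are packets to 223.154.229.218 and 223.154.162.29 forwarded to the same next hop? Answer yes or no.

yes

223.154.229.218: longest match 223.154.0.0/16 -> ACCESS1
223.154.162.29: longest match 223.154.0.0/16 -> ACCESS1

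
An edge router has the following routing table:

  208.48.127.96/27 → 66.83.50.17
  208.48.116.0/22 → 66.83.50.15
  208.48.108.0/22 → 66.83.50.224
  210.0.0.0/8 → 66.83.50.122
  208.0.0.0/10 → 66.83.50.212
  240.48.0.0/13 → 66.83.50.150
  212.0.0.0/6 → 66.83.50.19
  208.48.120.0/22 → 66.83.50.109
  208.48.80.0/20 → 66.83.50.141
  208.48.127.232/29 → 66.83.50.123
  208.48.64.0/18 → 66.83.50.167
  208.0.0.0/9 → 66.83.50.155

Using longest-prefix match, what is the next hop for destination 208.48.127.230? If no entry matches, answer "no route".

Routes whose prefix contains 208.48.127.230:
  208.0.0.0/9 (208.0.0.0 - 208.127.255.255) -> 66.83.50.155
  208.0.0.0/10 (208.0.0.0 - 208.63.255.255) -> 66.83.50.212
  208.48.64.0/18 (208.48.64.0 - 208.48.127.255) -> 66.83.50.167
More-specific entries that do NOT match:
  208.48.127.232/29 (208.48.127.232 - 208.48.127.239) does not contain 208.48.127.230
  208.48.127.96/27 (208.48.127.96 - 208.48.127.127) does not contain 208.48.127.230
  208.48.116.0/22 (208.48.116.0 - 208.48.119.255) does not contain 208.48.127.230
  208.48.108.0/22 (208.48.108.0 - 208.48.111.255) does not contain 208.48.127.230
  208.48.120.0/22 (208.48.120.0 - 208.48.123.255) does not contain 208.48.127.230
  208.48.80.0/20 (208.48.80.0 - 208.48.95.255) does not contain 208.48.127.230
Longest matching prefix is /18 -> next hop 66.83.50.167.

66.83.50.167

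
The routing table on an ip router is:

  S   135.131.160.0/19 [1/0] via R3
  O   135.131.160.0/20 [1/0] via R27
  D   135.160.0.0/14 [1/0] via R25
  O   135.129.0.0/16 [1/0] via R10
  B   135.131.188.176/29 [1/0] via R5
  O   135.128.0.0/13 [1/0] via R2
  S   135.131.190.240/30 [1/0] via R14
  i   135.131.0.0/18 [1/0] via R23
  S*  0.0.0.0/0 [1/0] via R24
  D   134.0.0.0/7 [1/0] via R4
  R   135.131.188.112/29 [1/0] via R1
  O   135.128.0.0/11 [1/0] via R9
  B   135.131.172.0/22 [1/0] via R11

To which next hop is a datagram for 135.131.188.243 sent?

Routes whose prefix contains 135.131.188.243:
  0.0.0.0/0 (default, matches everything) -> R24
  134.0.0.0/7 (134.0.0.0 - 135.255.255.255) -> R4
  135.128.0.0/11 (135.128.0.0 - 135.159.255.255) -> R9
  135.128.0.0/13 (135.128.0.0 - 135.135.255.255) -> R2
  135.131.160.0/19 (135.131.160.0 - 135.131.191.255) -> R3
More-specific entries that do NOT match:
  135.131.190.240/30 (135.131.190.240 - 135.131.190.243) does not contain 135.131.188.243
  135.131.188.176/29 (135.131.188.176 - 135.131.188.183) does not contain 135.131.188.243
  135.131.188.112/29 (135.131.188.112 - 135.131.188.119) does not contain 135.131.188.243
  135.131.172.0/22 (135.131.172.0 - 135.131.175.255) does not contain 135.131.188.243
  135.131.160.0/20 (135.131.160.0 - 135.131.175.255) does not contain 135.131.188.243
Longest matching prefix is /19 -> next hop R3.

R3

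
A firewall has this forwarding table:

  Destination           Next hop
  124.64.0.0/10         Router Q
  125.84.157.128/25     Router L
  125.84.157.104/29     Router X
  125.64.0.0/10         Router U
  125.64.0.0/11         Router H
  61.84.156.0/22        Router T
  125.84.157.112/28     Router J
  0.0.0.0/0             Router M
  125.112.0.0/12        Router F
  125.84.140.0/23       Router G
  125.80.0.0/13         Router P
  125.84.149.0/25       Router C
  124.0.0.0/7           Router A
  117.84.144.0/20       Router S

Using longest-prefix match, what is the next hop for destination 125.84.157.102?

Router P

Routes whose prefix contains 125.84.157.102:
  0.0.0.0/0 (default, matches everything) -> Router M
  124.0.0.0/7 (124.0.0.0 - 125.255.255.255) -> Router A
  125.64.0.0/10 (125.64.0.0 - 125.127.255.255) -> Router U
  125.64.0.0/11 (125.64.0.0 - 125.95.255.255) -> Router H
  125.80.0.0/13 (125.80.0.0 - 125.87.255.255) -> Router P
More-specific entries that do NOT match:
  125.84.157.104/29 (125.84.157.104 - 125.84.157.111) does not contain 125.84.157.102
  125.84.157.112/28 (125.84.157.112 - 125.84.157.127) does not contain 125.84.157.102
  125.84.157.128/25 (125.84.157.128 - 125.84.157.255) does not contain 125.84.157.102
  125.84.149.0/25 (125.84.149.0 - 125.84.149.127) does not contain 125.84.157.102
  125.84.140.0/23 (125.84.140.0 - 125.84.141.255) does not contain 125.84.157.102
  61.84.156.0/22 (61.84.156.0 - 61.84.159.255) does not contain 125.84.157.102
  117.84.144.0/20 (117.84.144.0 - 117.84.159.255) does not contain 125.84.157.102
Longest matching prefix is /13 -> next hop Router P.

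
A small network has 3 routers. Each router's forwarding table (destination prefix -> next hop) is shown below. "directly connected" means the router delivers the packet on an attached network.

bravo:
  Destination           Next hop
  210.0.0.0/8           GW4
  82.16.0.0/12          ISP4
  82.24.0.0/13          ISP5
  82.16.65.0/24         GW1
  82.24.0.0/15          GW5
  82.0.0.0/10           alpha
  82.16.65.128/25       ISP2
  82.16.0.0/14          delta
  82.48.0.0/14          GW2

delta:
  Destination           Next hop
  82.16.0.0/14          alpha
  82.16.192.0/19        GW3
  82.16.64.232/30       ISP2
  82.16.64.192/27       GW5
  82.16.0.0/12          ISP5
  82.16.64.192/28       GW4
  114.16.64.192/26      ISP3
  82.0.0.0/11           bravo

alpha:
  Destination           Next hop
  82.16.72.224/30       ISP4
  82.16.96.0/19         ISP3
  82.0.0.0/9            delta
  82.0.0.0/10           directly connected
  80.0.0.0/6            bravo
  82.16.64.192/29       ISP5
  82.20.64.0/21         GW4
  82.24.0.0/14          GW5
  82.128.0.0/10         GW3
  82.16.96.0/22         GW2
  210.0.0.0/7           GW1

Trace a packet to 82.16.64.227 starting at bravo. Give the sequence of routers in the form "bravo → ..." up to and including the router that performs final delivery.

At bravo: longest match for 82.16.64.227 is 82.16.0.0/14 -> delta
At delta: longest match for 82.16.64.227 is 82.16.0.0/14 -> alpha
At alpha: longest match for 82.16.64.227 is 82.0.0.0/10 -> directly connected

bravo → delta → alpha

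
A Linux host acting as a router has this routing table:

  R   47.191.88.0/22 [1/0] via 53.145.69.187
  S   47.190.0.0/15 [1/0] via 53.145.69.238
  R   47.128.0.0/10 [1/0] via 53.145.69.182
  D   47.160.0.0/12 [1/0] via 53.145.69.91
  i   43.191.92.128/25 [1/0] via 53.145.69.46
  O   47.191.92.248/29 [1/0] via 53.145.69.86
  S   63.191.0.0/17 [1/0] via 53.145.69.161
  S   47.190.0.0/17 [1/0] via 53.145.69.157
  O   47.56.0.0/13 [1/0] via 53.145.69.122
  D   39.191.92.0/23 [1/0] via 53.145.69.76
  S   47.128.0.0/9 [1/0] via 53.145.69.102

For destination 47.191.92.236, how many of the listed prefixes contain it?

3

Prefixes containing 47.191.92.236:
  47.128.0.0/9 (47.128.0.0 - 47.255.255.255)
  47.128.0.0/10 (47.128.0.0 - 47.191.255.255)
  47.190.0.0/15 (47.190.0.0 - 47.191.255.255)
Total matching entries: 3.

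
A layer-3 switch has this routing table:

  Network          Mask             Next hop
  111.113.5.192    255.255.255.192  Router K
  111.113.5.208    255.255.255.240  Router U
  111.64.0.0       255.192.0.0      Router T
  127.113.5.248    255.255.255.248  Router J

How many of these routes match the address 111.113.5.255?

Prefixes containing 111.113.5.255:
  111.64.0.0/10 (111.64.0.0 - 111.127.255.255)
  111.113.5.192/26 (111.113.5.192 - 111.113.5.255)
Total matching entries: 2.

2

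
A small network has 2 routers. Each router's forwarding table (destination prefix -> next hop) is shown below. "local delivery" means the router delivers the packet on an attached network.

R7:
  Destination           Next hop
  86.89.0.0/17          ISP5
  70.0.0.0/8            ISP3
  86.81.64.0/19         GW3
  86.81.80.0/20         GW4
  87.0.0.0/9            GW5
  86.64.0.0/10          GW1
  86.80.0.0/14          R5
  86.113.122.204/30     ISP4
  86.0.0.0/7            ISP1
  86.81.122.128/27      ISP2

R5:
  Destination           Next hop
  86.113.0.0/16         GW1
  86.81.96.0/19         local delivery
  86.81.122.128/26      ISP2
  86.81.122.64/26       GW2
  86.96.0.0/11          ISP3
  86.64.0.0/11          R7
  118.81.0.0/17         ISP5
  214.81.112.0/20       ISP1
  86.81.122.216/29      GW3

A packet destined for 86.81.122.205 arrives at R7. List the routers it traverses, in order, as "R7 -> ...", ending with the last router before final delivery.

At R7: longest match for 86.81.122.205 is 86.80.0.0/14 -> R5
At R5: longest match for 86.81.122.205 is 86.81.96.0/19 -> local delivery

R7 -> R5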